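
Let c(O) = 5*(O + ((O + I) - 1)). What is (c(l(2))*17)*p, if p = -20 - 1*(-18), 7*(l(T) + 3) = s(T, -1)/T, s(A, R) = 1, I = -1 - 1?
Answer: 10540/7 ≈ 1505.7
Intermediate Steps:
I = -2
l(T) = -3 + 1/(7*T) (l(T) = -3 + (1/T)/7 = -3 + 1/(7*T))
c(O) = -15 + 10*O (c(O) = 5*(O + ((O - 2) - 1)) = 5*(O + ((-2 + O) - 1)) = 5*(O + (-3 + O)) = 5*(-3 + 2*O) = -15 + 10*O)
p = -2 (p = -20 + 18 = -2)
(c(l(2))*17)*p = ((-15 + 10*(-3 + (⅐)/2))*17)*(-2) = ((-15 + 10*(-3 + (⅐)*(½)))*17)*(-2) = ((-15 + 10*(-3 + 1/14))*17)*(-2) = ((-15 + 10*(-41/14))*17)*(-2) = ((-15 - 205/7)*17)*(-2) = -310/7*17*(-2) = -5270/7*(-2) = 10540/7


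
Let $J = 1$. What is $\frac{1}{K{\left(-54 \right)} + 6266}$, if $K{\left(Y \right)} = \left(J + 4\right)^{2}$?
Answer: $\frac{1}{6291} \approx 0.00015896$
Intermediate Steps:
$K{\left(Y \right)} = 25$ ($K{\left(Y \right)} = \left(1 + 4\right)^{2} = 5^{2} = 25$)
$\frac{1}{K{\left(-54 \right)} + 6266} = \frac{1}{25 + 6266} = \frac{1}{6291}$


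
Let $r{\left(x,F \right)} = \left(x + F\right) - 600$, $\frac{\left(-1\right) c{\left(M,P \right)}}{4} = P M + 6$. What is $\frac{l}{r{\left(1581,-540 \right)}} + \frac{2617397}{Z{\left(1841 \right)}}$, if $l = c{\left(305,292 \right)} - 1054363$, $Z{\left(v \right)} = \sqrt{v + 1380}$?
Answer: $- \frac{470209}{147} + \frac{2617397 \sqrt{3221}}{3221} \approx 42920.0$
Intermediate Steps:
$c{\left(M,P \right)} = -24 - 4 M P$ ($c{\left(M,P \right)} = - 4 \left(P M + 6\right) = - 4 \left(M P + 6\right) = - 4 \left(6 + M P\right) = -24 - 4 M P$)
$r{\left(x,F \right)} = -600 + F + x$ ($r{\left(x,F \right)} = \left(F + x\right) - 600 = -600 + F + x$)
$Z{\left(v \right)} = \sqrt{1380 + v}$
$l = -1410627$ ($l = \left(-24 - 1220 \cdot 292\right) - 1054363 = \left(-24 - 356240\right) - 1054363 = -356264 - 1054363 = -1410627$)
$\frac{l}{r{\left(1581,-540 \right)}} + \frac{2617397}{Z{\left(1841 \right)}} = - \frac{1410627}{-600 - 540 + 1581} + \frac{2617397}{\sqrt{1380 + 1841}} = - \frac{1410627}{441} + \frac{2617397}{\sqrt{3221}} = \left(-1410627\right) \frac{1}{441} + 2617397 \frac{\sqrt{3221}}{3221} = - \frac{470209}{147} + \frac{2617397 \sqrt{3221}}{3221}$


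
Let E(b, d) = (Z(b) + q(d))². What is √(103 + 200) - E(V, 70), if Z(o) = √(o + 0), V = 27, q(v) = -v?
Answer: -4927 + √303 + 420*√3 ≈ -4182.1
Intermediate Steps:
Z(o) = √o
E(b, d) = (√b - d)²
√(103 + 200) - E(V, 70) = √(103 + 200) - (√27 - 1*70)² = √303 - (3*√3 - 70)² = √303 - (-70 + 3*√3)²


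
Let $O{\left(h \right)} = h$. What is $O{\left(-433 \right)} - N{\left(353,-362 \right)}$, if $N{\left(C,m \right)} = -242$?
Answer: $-191$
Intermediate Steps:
$O{\left(-433 \right)} - N{\left(353,-362 \right)} = -433 - -242 = -433 + 242 = -191$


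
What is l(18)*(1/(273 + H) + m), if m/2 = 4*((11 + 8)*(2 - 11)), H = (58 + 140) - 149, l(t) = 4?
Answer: -880990/161 ≈ -5472.0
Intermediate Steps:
H = 49 (H = 198 - 149 = 49)
m = -1368 (m = 2*(4*((11 + 8)*(2 - 11))) = 2*(4*(19*(-9))) = 2*(4*(-171)) = 2*(-684) = -1368)
l(18)*(1/(273 + H) + m) = 4*(1/(273 + 49) - 1368) = 4*(1/322 - 1368) = 4*(-440495/322) = -880990/161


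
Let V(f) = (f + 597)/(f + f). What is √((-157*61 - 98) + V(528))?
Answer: 5*I*√2996598/88 ≈ 98.356*I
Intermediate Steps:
V(f) = (597 + f)/(2*f) (V(f) = (597 + f)/((2*f)) = (597 + f)*(1/(2*f)) = (597 + f)/(2*f))
√((-157*61 - 98) + V(528)) = √((-157*61 - 98) + (½)*(597 + 528)/528) = √((-9577 - 98) + (½)*(1/528)*1125) = √(-9675 + 375/352) = √(-3405225/352) = 5*I*√2996598/88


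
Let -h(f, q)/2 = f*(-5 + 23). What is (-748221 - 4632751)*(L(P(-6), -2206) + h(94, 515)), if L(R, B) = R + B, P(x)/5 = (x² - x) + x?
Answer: 29111058520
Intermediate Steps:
P(x) = 5*x² (P(x) = 5*((x² - x) + x) = 5*x²)
L(R, B) = B + R
h(f, q) = -36*f (h(f, q) = -2*f*(-5 + 23) = -2*f*18 = -36*f)
(-748221 - 4632751)*(L(P(-6), -2206) + h(94, 515)) = (-748221 - 4632751)*((-2206 + 5*(-6)²) - 36*94) = -5380972*((-2206 + 5*36) - 3384) = -5380972*((-2206 + 180) - 3384) = -5380972*(-2026 - 3384) = -5380972*(-5410) = 29111058520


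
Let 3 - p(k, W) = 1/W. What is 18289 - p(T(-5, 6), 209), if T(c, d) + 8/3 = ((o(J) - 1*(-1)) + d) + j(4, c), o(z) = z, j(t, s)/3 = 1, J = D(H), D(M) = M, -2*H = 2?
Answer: 3821775/209 ≈ 18286.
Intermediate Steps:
H = -1 (H = -½*2 = -1)
J = -1
j(t, s) = 3 (j(t, s) = 3*1 = 3)
T(c, d) = ⅓ + d (T(c, d) = -8/3 + (((-1 - 1*(-1)) + d) + 3) = -8/3 + (((-1 + 1) + d) + 3) = -8/3 + ((0 + d) + 3) = -8/3 + (d + 3) = -8/3 + (3 + d) = ⅓ + d)
p(k, W) = 3 - 1/W
18289 - p(T(-5, 6), 209) = 18289 - (3 - 1/209) = 18289 - 1*626/209 = 18289 - 626/209 = 3821775/209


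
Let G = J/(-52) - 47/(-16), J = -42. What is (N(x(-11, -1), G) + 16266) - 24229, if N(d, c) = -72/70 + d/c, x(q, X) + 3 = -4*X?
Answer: -217131959/27265 ≈ -7963.8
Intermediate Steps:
G = 779/208 (G = -42/(-52) - 47/(-16) = -42*(-1/52) - 47*(-1/16) = 21/26 + 47/16 = 779/208 ≈ 3.7452)
x(q, X) = -3 - 4*X
N(d, c) = -36/35 + d/c (N(d, c) = -72*1/70 + d/c = -36/35 + d/c)
(N(x(-11, -1), G) + 16266) - 24229 = ((-36/35 + (-3 - 4*(-1))/(779/208)) + 16266) - 24229 = ((-36/35 + (-3 + 4)*(208/779)) + 16266) - 24229 = ((-36/35 + 1*(208/779)) + 16266) - 24229 = ((-36/35 + 208/779) + 16266) - 24229 = (-20764/27265 + 16266) - 24229 = 443471726/27265 - 24229 = -217131959/27265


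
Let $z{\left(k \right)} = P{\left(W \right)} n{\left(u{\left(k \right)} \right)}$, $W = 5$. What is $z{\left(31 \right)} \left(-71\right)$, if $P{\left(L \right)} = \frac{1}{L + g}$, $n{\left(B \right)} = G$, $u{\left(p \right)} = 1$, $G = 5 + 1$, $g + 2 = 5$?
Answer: $- \frac{213}{4} \approx -53.25$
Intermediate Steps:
$g = 3$ ($g = -2 + 5 = 3$)
$G = 6$
$n{\left(B \right)} = 6$
$P{\left(L \right)} = \frac{1}{3 + L}$ ($P{\left(L \right)} = \frac{1}{L + 3} = \frac{1}{3 + L}$)
$z{\left(k \right)} = \frac{3}{4}$ ($z{\left(k \right)} = \frac{1}{3 + 5} \cdot 6 = \frac{1}{8} \cdot 6 = \frac{3}{4}$)
$z{\left(31 \right)} \left(-71\right) = \frac{3}{4} \left(-71\right) = - \frac{213}{4}$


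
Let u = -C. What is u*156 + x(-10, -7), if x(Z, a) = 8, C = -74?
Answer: 11552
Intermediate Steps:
u = 74 (u = -1*(-74) = 74)
u*156 + x(-10, -7) = 74*156 + 8 = 11544 + 8 = 11552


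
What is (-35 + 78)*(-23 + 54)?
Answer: 1333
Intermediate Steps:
(-35 + 78)*(-23 + 54) = 43*31 = 1333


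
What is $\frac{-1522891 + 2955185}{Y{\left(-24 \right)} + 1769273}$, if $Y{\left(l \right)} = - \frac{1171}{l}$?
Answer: $\frac{34375056}{42463723} \approx 0.80952$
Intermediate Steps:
$\frac{-1522891 + 2955185}{Y{\left(-24 \right)} + 1769273} = \frac{-1522891 + 2955185}{- \frac{1171}{-24} + 1769273} = \frac{1432294}{\left(-1171\right) \left(- \frac{1}{24}\right) + 1769273} = \frac{1432294}{\frac{1171}{24} + 1769273} = \frac{1432294}{\frac{42463723}{24}} = 1432294 \cdot \frac{24}{42463723} = \frac{34375056}{42463723}$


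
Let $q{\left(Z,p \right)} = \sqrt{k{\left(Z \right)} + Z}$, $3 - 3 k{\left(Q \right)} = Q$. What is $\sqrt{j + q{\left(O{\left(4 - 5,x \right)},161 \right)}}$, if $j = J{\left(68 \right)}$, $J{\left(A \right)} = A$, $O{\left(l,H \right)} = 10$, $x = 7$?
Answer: $\frac{\sqrt{612 + 3 \sqrt{69}}}{3} \approx 8.4124$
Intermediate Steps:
$j = 68$
$k{\left(Q \right)} = 1 - \frac{Q}{3}$
$q{\left(Z,p \right)} = \sqrt{1 + \frac{2 Z}{3}}$ ($q{\left(Z,p \right)} = \sqrt{\left(1 - \frac{Z}{3}\right) + Z} = \sqrt{1 + \frac{2 Z}{3}}$)
$\sqrt{j + q{\left(O{\left(4 - 5,x \right)},161 \right)}} = \sqrt{68 + \frac{\sqrt{9 + 6 \cdot 10}}{3}} = \sqrt{68 + \frac{\sqrt{9 + 60}}{3}} = \sqrt{68 + \frac{\sqrt{69}}{3}}$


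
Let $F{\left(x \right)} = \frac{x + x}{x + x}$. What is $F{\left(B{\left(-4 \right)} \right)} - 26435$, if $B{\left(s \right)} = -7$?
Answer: $-26434$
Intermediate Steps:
$F{\left(x \right)} = 1$ ($F{\left(x \right)} = \frac{2 x}{2 x} = 2 x \frac{1}{2 x} = 1$)
$F{\left(B{\left(-4 \right)} \right)} - 26435 = 1 - 26435 = -26434$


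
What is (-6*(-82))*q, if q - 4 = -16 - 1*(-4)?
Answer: -3936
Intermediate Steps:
q = -8 (q = 4 + (-16 - 1*(-4)) = 4 + (-16 + 4) = 4 - 12 = -8)
(-6*(-82))*q = -6*(-82)*(-8) = 492*(-8) = -3936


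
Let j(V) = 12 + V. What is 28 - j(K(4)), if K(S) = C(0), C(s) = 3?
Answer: 13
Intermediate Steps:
K(S) = 3
28 - j(K(4)) = 28 - (12 + 3) = 28 - 1*15 = 28 - 15 = 13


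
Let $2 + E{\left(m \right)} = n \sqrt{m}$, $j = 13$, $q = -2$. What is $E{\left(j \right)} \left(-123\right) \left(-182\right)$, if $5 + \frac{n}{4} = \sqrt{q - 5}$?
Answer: $-44772 - 447720 \sqrt{13} + 89544 i \sqrt{91} \approx -1.6591 \cdot 10^{6} + 8.542 \cdot 10^{5} i$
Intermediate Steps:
$n = -20 + 4 i \sqrt{7}$ ($n = -20 + 4 \sqrt{-2 - 5} = -20 + 4 \sqrt{-7} = -20 + 4 i \sqrt{7} \approx -20.0 + 10.583 i$)
$E{\left(m \right)} = -2 + \sqrt{m} \left(-20 + 4 i \sqrt{7}\right)$ ($E{\left(m \right)} = -2 + \left(-20 + 4 i \sqrt{7}\right) \sqrt{m} = -2 + \sqrt{m} \left(-20 + 4 i \sqrt{7}\right)$)
$E{\left(j \right)} \left(-123\right) \left(-182\right) = \left(-2 + 4 \sqrt{13} \left(-5 + i \sqrt{7}\right)\right) \left(-123\right) \left(-182\right) = \left(246 - 492 \sqrt{13} \left(-5 + i \sqrt{7}\right)\right) \left(-182\right) = -44772 + 89544 \sqrt{13} \left(-5 + i \sqrt{7}\right)$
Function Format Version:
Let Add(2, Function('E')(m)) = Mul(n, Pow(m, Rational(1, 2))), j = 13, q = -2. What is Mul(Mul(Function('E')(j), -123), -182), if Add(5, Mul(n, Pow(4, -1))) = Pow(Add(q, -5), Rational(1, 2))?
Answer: Add(-44772, Mul(-447720, Pow(13, Rational(1, 2))), Mul(89544, I, Pow(91, Rational(1, 2)))) ≈ Add(-1.6591e+6, Mul(8.5420e+5, I))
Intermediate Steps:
n = Add(-20, Mul(4, I, Pow(7, Rational(1, 2)))) (n = Add(-20, Mul(4, Pow(Add(-2, -5), Rational(1, 2)))) = Add(-20, Mul(4, Pow(-7, Rational(1, 2)))) = Add(-20, Mul(4, Mul(I, Pow(7, Rational(1, 2))))) = Add(-20, Mul(4, I, Pow(7, Rational(1, 2)))) ≈ Add(-20.000, Mul(10.583, I)))
Function('E')(m) = Add(-2, Mul(Pow(m, Rational(1, 2)), Add(-20, Mul(4, I, Pow(7, Rational(1, 2)))))) (Function('E')(m) = Add(-2, Mul(Add(-20, Mul(4, I, Pow(7, Rational(1, 2)))), Pow(m, Rational(1, 2)))) = Add(-2, Mul(Pow(m, Rational(1, 2)), Add(-20, Mul(4, I, Pow(7, Rational(1, 2)))))))
Mul(Mul(Function('E')(j), -123), -182) = Mul(Mul(Add(-2, Mul(4, Pow(13, Rational(1, 2)), Add(-5, Mul(I, Pow(7, Rational(1, 2)))))), -123), -182) = Mul(Add(246, Mul(-492, Pow(13, Rational(1, 2)), Add(-5, Mul(I, Pow(7, Rational(1, 2)))))), -182) = Add(-44772, Mul(89544, Pow(13, Rational(1, 2)), Add(-5, Mul(I, Pow(7, Rational(1, 2))))))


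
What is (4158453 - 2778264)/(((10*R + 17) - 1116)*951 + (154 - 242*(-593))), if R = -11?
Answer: -1380189/1006099 ≈ -1.3718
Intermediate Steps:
(4158453 - 2778264)/(((10*R + 17) - 1116)*951 + (154 - 242*(-593))) = (4158453 - 2778264)/(((10*(-11) + 17) - 1116)*951 + (154 - 242*(-593))) = 1380189/(((-110 + 17) - 1116)*951 + (154 + 143506)) = 1380189/((-93 - 1116)*951 + 143660) = 1380189/(-1209*951 + 143660) = 1380189/(-1149759 + 143660) = 1380189/(-1006099) = 1380189*(-1/1006099) = -1380189/1006099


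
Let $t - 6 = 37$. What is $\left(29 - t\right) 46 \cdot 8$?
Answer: $-5152$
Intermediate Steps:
$t = 43$ ($t = 6 + 37 = 43$)
$\left(29 - t\right) 46 \cdot 8 = \left(29 - 43\right) 46 \cdot 8 = \left(-14\right) 46 \cdot 8 = \left(-644\right) 8 = -5152$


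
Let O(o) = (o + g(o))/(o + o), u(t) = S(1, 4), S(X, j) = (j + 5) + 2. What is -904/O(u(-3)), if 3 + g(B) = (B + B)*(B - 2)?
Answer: -9944/103 ≈ -96.544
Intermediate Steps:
g(B) = -3 + 2*B*(-2 + B) (g(B) = -3 + (B + B)*(B - 2) = -3 + (2*B)*(-2 + B) = -3 + 2*B*(-2 + B))
S(X, j) = 7 + j (S(X, j) = (5 + j) + 2 = 7 + j)
u(t) = 11 (u(t) = 7 + 4 = 11)
O(o) = (-3 - 3*o + 2*o²)/(2*o) (O(o) = (o + (-3 - 4*o + 2*o²))/(o + o) = (-3 - 3*o + 2*o²)/((2*o)) = (-3 - 3*o + 2*o²)*(1/(2*o)) = (-3 - 3*o + 2*o²)/(2*o))
-904/O(u(-3)) = -904/(-3/2 + 11 - 3/2/11) = -904/(-3/2 + 11 - 3/2*1/11) = -904/(-3/2 + 11 - 3/22) = -904/103/11 = -904*11/103 = -9944/103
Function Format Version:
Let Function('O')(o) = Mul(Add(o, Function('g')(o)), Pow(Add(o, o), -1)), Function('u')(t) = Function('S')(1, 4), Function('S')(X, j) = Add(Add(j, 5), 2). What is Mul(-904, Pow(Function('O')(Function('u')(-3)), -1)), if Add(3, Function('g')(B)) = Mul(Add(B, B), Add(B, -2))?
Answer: Rational(-9944, 103) ≈ -96.544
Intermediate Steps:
Function('g')(B) = Add(-3, Mul(2, B, Add(-2, B))) (Function('g')(B) = Add(-3, Mul(Add(B, B), Add(B, -2))) = Add(-3, Mul(Mul(2, B), Add(-2, B))) = Add(-3, Mul(2, B, Add(-2, B))))
Function('S')(X, j) = Add(7, j) (Function('S')(X, j) = Add(Add(5, j), 2) = Add(7, j))
Function('u')(t) = 11 (Function('u')(t) = Add(7, 4) = 11)
Function('O')(o) = Mul(Rational(1, 2), Pow(o, -1), Add(-3, Mul(-3, o), Mul(2, Pow(o, 2)))) (Function('O')(o) = Mul(Add(o, Add(-3, Mul(-4, o), Mul(2, Pow(o, 2)))), Pow(Add(o, o), -1)) = Mul(Add(-3, Mul(-3, o), Mul(2, Pow(o, 2))), Pow(Mul(2, o), -1)) = Mul(Add(-3, Mul(-3, o), Mul(2, Pow(o, 2))), Mul(Rational(1, 2), Pow(o, -1))) = Mul(Rational(1, 2), Pow(o, -1), Add(-3, Mul(-3, o), Mul(2, Pow(o, 2)))))
Mul(-904, Pow(Function('O')(Function('u')(-3)), -1)) = Mul(-904, Pow(Add(Rational(-3, 2), 11, Mul(Rational(-3, 2), Pow(11, -1))), -1)) = Mul(-904, Pow(Add(Rational(-3, 2), 11, Mul(Rational(-3, 2), Rational(1, 11))), -1)) = Mul(-904, Pow(Add(Rational(-3, 2), 11, Rational(-3, 22)), -1)) = Mul(-904, Pow(Rational(103, 11), -1)) = Mul(-904, Rational(11, 103)) = Rational(-9944, 103)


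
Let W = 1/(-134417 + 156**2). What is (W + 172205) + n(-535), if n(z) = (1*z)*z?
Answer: 50464432829/110081 ≈ 4.5843e+5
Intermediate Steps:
n(z) = z**2 (n(z) = z*z = z**2)
W = -1/110081 (W = 1/(-134417 + 24336) = 1/(-110081) = -1/110081 ≈ -9.0842e-6)
(W + 172205) + n(-535) = (-1/110081 + 172205) + (-535)**2 = 18956498604/110081 + 286225 = 50464432829/110081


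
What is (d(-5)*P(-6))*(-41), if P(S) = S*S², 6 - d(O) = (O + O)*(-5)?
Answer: -389664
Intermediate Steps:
d(O) = 6 + 10*O (d(O) = 6 - (O + O)*(-5) = 6 - 2*O*(-5) = 6 - (-10)*O = 6 + 10*O)
P(S) = S³
(d(-5)*P(-6))*(-41) = ((6 + 10*(-5))*(-6)³)*(-41) = ((6 - 50)*(-216))*(-41) = -44*(-216)*(-41) = 9504*(-41) = -389664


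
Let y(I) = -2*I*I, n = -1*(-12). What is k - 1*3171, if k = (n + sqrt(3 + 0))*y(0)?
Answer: -3171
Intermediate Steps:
n = 12
y(I) = -2*I**2
k = 0 (k = (12 + sqrt(3 + 0))*(-2*0**2) = (12 + sqrt(3))*(-2*0) = (12 + sqrt(3))*0 = 0)
k - 1*3171 = 0 - 1*3171 = 0 - 3171 = -3171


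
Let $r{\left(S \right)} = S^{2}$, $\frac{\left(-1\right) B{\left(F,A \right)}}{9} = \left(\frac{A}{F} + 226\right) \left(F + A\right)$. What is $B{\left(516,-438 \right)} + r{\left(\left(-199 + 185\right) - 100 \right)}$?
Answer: $- \frac{6237585}{43} \approx -1.4506 \cdot 10^{5}$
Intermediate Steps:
$B{\left(F,A \right)} = - 9 \left(226 + \frac{A}{F}\right) \left(A + F\right)$ ($B{\left(F,A \right)} = - 9 \left(\frac{A}{F} + 226\right) \left(F + A\right) = - 9 \left(226 + \frac{A}{F}\right) \left(A + F\right)$)
$B{\left(516,-438 \right)} + r{\left(\left(-199 + 185\right) - 100 \right)} = \left(\left(-2043\right) \left(-438\right) - 1049544 - \frac{9 \left(-438\right)^{2}}{516}\right) + \left(\left(-199 + 185\right) - 100\right)^{2} = \left(894834 - 1049544 - 1726596 \cdot \frac{1}{516}\right) + \left(-14 - 100\right)^{2} = \left(894834 - 1049544 - \frac{143883}{43}\right) + \left(-114\right)^{2} = - \frac{6796413}{43} + 12996 = - \frac{6237585}{43}$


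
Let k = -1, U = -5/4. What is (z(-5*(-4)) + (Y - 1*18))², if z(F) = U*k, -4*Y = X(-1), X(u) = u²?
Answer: 289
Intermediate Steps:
U = -5/4 (U = -5*¼ = -5/4 ≈ -1.2500)
Y = -¼ (Y = -¼*(-1)² = -¼*1 = -¼ ≈ -0.25000)
z(F) = 5/4 (z(F) = -5/4*(-1) = 5/4)
(z(-5*(-4)) + (Y - 1*18))² = (5/4 + (-¼ - 1*18))² = (5/4 + (-¼ - 18))² = (5/4 - 73/4)² = (-17)² = 289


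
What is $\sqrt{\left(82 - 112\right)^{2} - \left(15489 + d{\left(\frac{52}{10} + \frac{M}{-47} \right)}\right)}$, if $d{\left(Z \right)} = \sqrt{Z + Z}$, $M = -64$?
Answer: $\frac{\sqrt{-805677525 - 470 \sqrt{181185}}}{235} \approx 120.8 i$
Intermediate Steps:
$d{\left(Z \right)} = \sqrt{2} \sqrt{Z}$ ($d{\left(Z \right)} = \sqrt{2 Z} = \sqrt{2} \sqrt{Z}$)
$\sqrt{\left(82 - 112\right)^{2} - \left(15489 + d{\left(\frac{52}{10} + \frac{M}{-47} \right)}\right)} = \sqrt{\left(82 - 112\right)^{2} - \left(15489 + \sqrt{2} \sqrt{\frac{52}{10} - \frac{64}{-47}}\right)} = \sqrt{\left(-30\right)^{2} - \left(15489 + \sqrt{2} \sqrt{52 \cdot \frac{1}{10} - - \frac{64}{47}}\right)} = \sqrt{900 - \left(15489 + \sqrt{2} \sqrt{\frac{26}{5} + \frac{64}{47}}\right)} = \sqrt{900 - \left(15489 + \sqrt{2} \sqrt{\frac{1542}{235}}\right)} = \sqrt{900 - \left(15489 + \sqrt{2} \frac{\sqrt{362370}}{235}\right)} = \sqrt{900 - \left(15489 + \frac{2 \sqrt{181185}}{235}\right)} = \sqrt{-14589 - \frac{2 \sqrt{181185}}{235}}$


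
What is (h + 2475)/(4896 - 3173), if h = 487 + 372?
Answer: 3334/1723 ≈ 1.9350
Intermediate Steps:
h = 859
(h + 2475)/(4896 - 3173) = (859 + 2475)/(4896 - 3173) = 3334/1723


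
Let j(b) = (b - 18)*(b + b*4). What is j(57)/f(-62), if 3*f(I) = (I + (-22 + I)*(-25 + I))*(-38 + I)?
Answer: -6669/144920 ≈ -0.046018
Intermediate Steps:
f(I) = (-38 + I)*(I + (-25 + I)*(-22 + I))/3 (f(I) = ((I + (-22 + I)*(-25 + I))*(-38 + I))/3 = ((I + (-25 + I)*(-22 + I))*(-38 + I))/3 = ((-38 + I)*(I + (-25 + I)*(-22 + I)))/3 = (-38 + I)*(I + (-25 + I)*(-22 + I))/3)
j(b) = 5*b*(-18 + b) (j(b) = (-18 + b)*(b + 4*b) = (-18 + b)*(5*b) = 5*b*(-18 + b))
j(57)/f(-62) = (5*57*(-18 + 57))/(-20900/3 - 28*(-62)**2 + 766*(-62) + (1/3)*(-62)**3) = (5*57*39)/(-20900/3 - 28*3844 - 47492 + (1/3)*(-238328)) = 11115/(-20900/3 - 107632 - 47492 - 238328/3) = 11115/(-724600/3) = 11115*(-3/724600) = -6669/144920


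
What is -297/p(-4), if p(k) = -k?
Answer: -297/4 ≈ -74.250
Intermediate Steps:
-297/p(-4) = -297/((-1*(-4))) = -297/4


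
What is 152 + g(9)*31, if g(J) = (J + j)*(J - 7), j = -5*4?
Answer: -530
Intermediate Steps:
j = -20
g(J) = (-20 + J)*(-7 + J) (g(J) = (J - 20)*(J - 7) = (-20 + J)*(-7 + J))
152 + g(9)*31 = 152 + (140 + 9² - 27*9)*31 = 152 + (140 + 81 - 243)*31 = 152 - 22*31 = 152 - 682 = -530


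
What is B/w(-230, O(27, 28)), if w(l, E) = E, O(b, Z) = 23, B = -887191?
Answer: -887191/23 ≈ -38574.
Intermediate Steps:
B/w(-230, O(27, 28)) = -887191/23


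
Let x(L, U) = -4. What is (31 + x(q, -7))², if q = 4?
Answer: 729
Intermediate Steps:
(31 + x(q, -7))² = (31 - 4)² = 27² = 729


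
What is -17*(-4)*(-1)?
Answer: -68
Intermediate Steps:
-17*(-4)*(-1) = 68*(-1) = -68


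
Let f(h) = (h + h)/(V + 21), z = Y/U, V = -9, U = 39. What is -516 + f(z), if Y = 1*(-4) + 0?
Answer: -60374/117 ≈ -516.02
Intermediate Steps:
Y = -4 (Y = -4 + 0 = -4)
z = -4/39 ≈ -0.10256
f(h) = h/6 (f(h) = (h + h)/(-9 + 21) = (2*h)/12 = (2*h)*(1/12) = h/6)
-516 + f(z) = -516 + (⅙)*(-4/39) = -516 - 2/117 = -60374/117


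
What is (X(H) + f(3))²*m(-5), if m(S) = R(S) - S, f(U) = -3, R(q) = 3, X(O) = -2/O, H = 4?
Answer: 98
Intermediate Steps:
m(S) = 3 - S
(X(H) + f(3))²*m(-5) = (-2/4 - 3)²*(3 - 1*(-5)) = (-2*¼ - 3)²*(3 + 5) = (-½ - 3)²*8 = (-7/2)²*8 = (49/4)*8 = 98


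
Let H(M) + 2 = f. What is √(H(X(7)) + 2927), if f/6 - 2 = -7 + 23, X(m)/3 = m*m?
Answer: 3*√337 ≈ 55.073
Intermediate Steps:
X(m) = 3*m² (X(m) = 3*(m*m) = 3*m²)
f = 108 (f = 12 + 6*(-7 + 23) = 12 + 6*16 = 12 + 96 = 108)
H(M) = 106 (H(M) = -2 + 108 = 106)
√(H(X(7)) + 2927) = √(106 + 2927) = √3033 = 3*√337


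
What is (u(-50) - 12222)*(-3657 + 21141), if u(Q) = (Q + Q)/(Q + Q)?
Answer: -213671964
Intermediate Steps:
u(Q) = 1 (u(Q) = (2*Q)/((2*Q)) = (2*Q)*(1/(2*Q)) = 1)
(u(-50) - 12222)*(-3657 + 21141) = (1 - 12222)*(-3657 + 21141) = -12221*17484 = -213671964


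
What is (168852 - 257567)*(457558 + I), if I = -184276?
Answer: -24244212630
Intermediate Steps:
(168852 - 257567)*(457558 + I) = (168852 - 257567)*(457558 - 184276) = -88715*273282 = -24244212630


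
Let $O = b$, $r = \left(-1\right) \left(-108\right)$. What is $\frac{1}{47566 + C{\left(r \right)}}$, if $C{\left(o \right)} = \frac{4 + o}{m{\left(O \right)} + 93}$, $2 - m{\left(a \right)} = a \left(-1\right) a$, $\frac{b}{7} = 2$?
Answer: $\frac{291}{13841818} \approx 2.1023 \cdot 10^{-5}$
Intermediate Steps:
$b = 14$ ($b = 7 \cdot 2 = 14$)
$r = 108$
$O = 14$
$m{\left(a \right)} = 2 + a^{2}$ ($m{\left(a \right)} = 2 - a \left(-1\right) a = 2 - - a a = 2 - - a^{2} = 2 + a^{2}$)
$C{\left(o \right)} = \frac{4}{291} + \frac{o}{291}$ ($C{\left(o \right)} = \frac{4 + o}{\left(2 + 14^{2}\right) + 93} = \frac{4 + o}{\left(2 + 196\right) + 93} = \frac{4 + o}{198 + 93} = \frac{4 + o}{291} = \left(4 + o\right) \frac{1}{291} = \frac{4}{291} + \frac{o}{291}$)
$\frac{1}{47566 + C{\left(r \right)}} = \frac{1}{47566 + \left(\frac{4}{291} + \frac{1}{291} \cdot 108\right)} = \frac{1}{47566 + \left(\frac{4}{291} + \frac{36}{97}\right)} = \frac{1}{47566 + \frac{112}{291}} = \frac{1}{\frac{13841818}{291}} = \frac{291}{13841818}$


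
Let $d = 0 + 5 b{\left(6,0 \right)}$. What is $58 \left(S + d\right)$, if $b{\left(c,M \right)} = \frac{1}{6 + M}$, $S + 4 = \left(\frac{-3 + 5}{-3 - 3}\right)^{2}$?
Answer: $- \frac{1595}{9} \approx -177.22$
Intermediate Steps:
$S = - \frac{35}{9}$ ($S = -4 + \left(\frac{-3 + 5}{-3 - 3}\right)^{2} = -4 + \left(\frac{2}{-6}\right)^{2} = -4 + \left(2 \left(- \frac{1}{6}\right)\right)^{2} = -4 + \left(- \frac{1}{3}\right)^{2} = -4 + \frac{1}{9} = - \frac{35}{9} \approx -3.8889$)
$d = \frac{5}{6}$ ($d = 0 + \frac{5}{6 + 0} = 0 + \frac{5}{6} = \frac{5}{6} \approx 0.83333$)
$58 \left(S + d\right) = 58 \left(- \frac{35}{9} + \frac{5}{6}\right) = 58 \left(- \frac{55}{18}\right) = - \frac{1595}{9}$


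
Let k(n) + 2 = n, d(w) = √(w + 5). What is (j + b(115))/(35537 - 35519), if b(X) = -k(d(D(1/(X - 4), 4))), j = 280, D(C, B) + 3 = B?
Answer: 47/3 - √6/18 ≈ 15.531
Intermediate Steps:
D(C, B) = -3 + B
d(w) = √(5 + w)
k(n) = -2 + n
b(X) = 2 - √6 (b(X) = -(-2 + √(5 + (-3 + 4))) = -(-2 + √(5 + 1)) = -(-2 + √6) = 2 - √6)
(j + b(115))/(35537 - 35519) = (280 + (2 - √6))/(35537 - 35519) = (282 - √6)/18 = (282 - √6)*(1/18) = 47/3 - √6/18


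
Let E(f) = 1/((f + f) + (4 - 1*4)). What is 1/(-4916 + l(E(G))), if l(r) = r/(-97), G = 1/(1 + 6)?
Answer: -194/953711 ≈ -0.00020342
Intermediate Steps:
G = 1/7 ≈ 0.14286
E(f) = 1/(2*f) (E(f) = 1/(2*f + (4 - 4)) = 1/(2*f + 0) = 1/(2*f))
l(r) = -r/97 (l(r) = r*(-1/97) = -r/97)
1/(-4916 + l(E(G))) = 1/(-4916 - 1/(194*1/7)) = 1/(-4916 - 7/194) = 1/(-953711/194) = -194/953711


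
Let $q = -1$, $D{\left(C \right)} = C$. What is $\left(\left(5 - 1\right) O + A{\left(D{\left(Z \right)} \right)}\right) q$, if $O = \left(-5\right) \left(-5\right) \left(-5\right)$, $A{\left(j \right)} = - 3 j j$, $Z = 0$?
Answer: $500$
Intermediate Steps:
$A{\left(j \right)} = - 3 j^{2}$
$O = -125$ ($O = 25 \left(-5\right) = -125$)
$\left(\left(5 - 1\right) O + A{\left(D{\left(Z \right)} \right)}\right) q = \left(\left(5 - 1\right) \left(-125\right) - 3 \cdot 0^{2}\right) \left(-1\right) = \left(4 \left(-125\right) - 0\right) \left(-1\right) = \left(-500 + 0\right) \left(-1\right) = \left(-500\right) \left(-1\right) = 500$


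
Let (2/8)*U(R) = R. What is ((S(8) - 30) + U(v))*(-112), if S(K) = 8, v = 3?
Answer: 1120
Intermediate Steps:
U(R) = 4*R
((S(8) - 30) + U(v))*(-112) = ((8 - 30) + 4*3)*(-112) = (-22 + 12)*(-112) = -10*(-112) = 1120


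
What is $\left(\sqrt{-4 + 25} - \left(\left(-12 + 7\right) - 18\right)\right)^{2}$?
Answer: $\left(23 + \sqrt{21}\right)^{2} \approx 760.8$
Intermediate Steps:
$\left(\sqrt{-4 + 25} - \left(\left(-12 + 7\right) - 18\right)\right)^{2} = \left(\sqrt{21} - \left(-5 - 18\right)\right)^{2} = \left(\sqrt{21} - -23\right)^{2} = \left(\sqrt{21} + 23\right)^{2} = \left(23 + \sqrt{21}\right)^{2}$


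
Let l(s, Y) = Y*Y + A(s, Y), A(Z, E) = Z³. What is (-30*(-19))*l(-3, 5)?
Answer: -1140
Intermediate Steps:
l(s, Y) = Y² + s³ (l(s, Y) = Y*Y + s³ = Y² + s³)
(-30*(-19))*l(-3, 5) = (-30*(-19))*(5² + (-3)³) = 570*(25 - 27) = 570*(-2) = -1140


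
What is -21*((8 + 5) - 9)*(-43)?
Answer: 3612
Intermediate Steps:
-21*((8 + 5) - 9)*(-43) = -21*(13 - 9)*(-43) = -21*4*(-43) = -84*(-43) = 3612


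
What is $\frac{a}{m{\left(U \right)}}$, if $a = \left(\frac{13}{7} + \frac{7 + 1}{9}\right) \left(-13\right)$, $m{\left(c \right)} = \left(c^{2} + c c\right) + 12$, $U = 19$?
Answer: $- \frac{2249}{46242} \approx -0.048635$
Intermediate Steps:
$m{\left(c \right)} = 12 + 2 c^{2}$ ($m{\left(c \right)} = \left(c^{2} + c^{2}\right) + 12 = 2 c^{2} + 12 = 12 + 2 c^{2}$)
$a = - \frac{2249}{63}$ ($a = \left(13 \cdot \frac{1}{7} + 8 \cdot \frac{1}{9}\right) \left(-13\right) = \left(\frac{13}{7} + \frac{8}{9}\right) \left(-13\right) = \frac{173}{63} \left(-13\right) = - \frac{2249}{63} \approx -35.698$)
$\frac{a}{m{\left(U \right)}} = - \frac{2249}{63 \left(12 + 2 \cdot 19^{2}\right)} = - \frac{2249}{63 \left(12 + 2 \cdot 361\right)} = - \frac{2249}{63 \left(12 + 722\right)} = - \frac{2249}{63 \cdot 734} = \left(- \frac{2249}{63}\right) \frac{1}{734} = - \frac{2249}{46242}$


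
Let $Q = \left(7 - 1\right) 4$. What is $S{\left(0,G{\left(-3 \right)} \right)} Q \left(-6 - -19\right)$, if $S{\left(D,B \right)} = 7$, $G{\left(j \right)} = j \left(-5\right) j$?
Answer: $2184$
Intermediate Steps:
$G{\left(j \right)} = - 5 j^{2}$ ($G{\left(j \right)} = - 5 j j = - 5 j^{2}$)
$Q = 24$ ($Q = \left(7 - 1\right) 4 = 6 \cdot 4 = 24$)
$S{\left(0,G{\left(-3 \right)} \right)} Q \left(-6 - -19\right) = 7 \cdot 24 \left(-6 - -19\right) = 168 \left(-6 + 19\right) = 168 \cdot 13 = 2184$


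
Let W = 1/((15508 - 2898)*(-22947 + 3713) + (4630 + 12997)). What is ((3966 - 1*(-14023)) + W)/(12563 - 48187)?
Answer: -1090687069939/2159910844378 ≈ -0.50497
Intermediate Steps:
W = -1/242523113 (W = 1/(12610*(-19234) + 17627) = 1/(-242540740 + 17627) = 1/(-242523113) = -1/242523113 ≈ -4.1233e-9)
((3966 - 1*(-14023)) + W)/(12563 - 48187) = ((3966 - 1*(-14023)) - 1/242523113)/(12563 - 48187) = ((3966 + 14023) - 1/242523113)/(-35624) = (17989 - 1/242523113)*(-1/35624) = (4362748279756/242523113)*(-1/35624) = -1090687069939/2159910844378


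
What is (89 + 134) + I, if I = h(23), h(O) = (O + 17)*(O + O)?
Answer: 2063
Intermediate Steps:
h(O) = 2*O*(17 + O) (h(O) = (17 + O)*(2*O) = 2*O*(17 + O))
I = 1840 (I = 2*23*(17 + 23) = 2*23*40 = 1840)
(89 + 134) + I = (89 + 134) + 1840 = 223 + 1840 = 2063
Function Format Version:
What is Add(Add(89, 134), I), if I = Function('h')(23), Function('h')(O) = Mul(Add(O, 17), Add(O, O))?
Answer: 2063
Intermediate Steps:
Function('h')(O) = Mul(2, O, Add(17, O)) (Function('h')(O) = Mul(Add(17, O), Mul(2, O)) = Mul(2, O, Add(17, O)))
I = 1840 (I = Mul(2, 23, Add(17, 23)) = Mul(2, 23, 40) = 1840)
Add(Add(89, 134), I) = Add(Add(89, 134), 1840) = Add(223, 1840) = 2063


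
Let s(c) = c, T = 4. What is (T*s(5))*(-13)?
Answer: -260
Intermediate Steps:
(T*s(5))*(-13) = (4*5)*(-13) = 20*(-13) = -260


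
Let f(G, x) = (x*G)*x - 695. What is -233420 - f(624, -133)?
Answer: -11270661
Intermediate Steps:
f(G, x) = -695 + G*x² (f(G, x) = (G*x)*x - 695 = G*x² - 695 = -695 + G*x²)
-233420 - f(624, -133) = -233420 - (-695 + 624*(-133)²) = -233420 - (-695 + 624*17689) = -233420 - (-695 + 11037936) = -233420 - 1*11037241 = -233420 - 11037241 = -11270661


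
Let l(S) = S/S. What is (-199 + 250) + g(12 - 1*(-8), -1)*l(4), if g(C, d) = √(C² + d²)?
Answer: 51 + √401 ≈ 71.025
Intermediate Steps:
l(S) = 1
(-199 + 250) + g(12 - 1*(-8), -1)*l(4) = (-199 + 250) + √((12 - 1*(-8))² + (-1)²)*1 = 51 + √((12 + 8)² + 1)*1 = 51 + √(20² + 1)*1 = 51 + √(400 + 1)*1 = 51 + √401*1 = 51 + √401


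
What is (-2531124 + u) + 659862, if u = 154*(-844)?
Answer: -2001238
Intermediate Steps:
u = -129976
(-2531124 + u) + 659862 = (-2531124 - 129976) + 659862 = -2661100 + 659862 = -2001238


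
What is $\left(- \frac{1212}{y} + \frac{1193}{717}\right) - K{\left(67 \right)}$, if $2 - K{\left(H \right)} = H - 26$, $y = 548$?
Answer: $\frac{3777121}{98229} \approx 38.452$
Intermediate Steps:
$K{\left(H \right)} = 28 - H$ ($K{\left(H \right)} = 2 - \left(H - 26\right) = 2 - \left(-26 + H\right) = 28 - H$)
$\left(- \frac{1212}{y} + \frac{1193}{717}\right) - K{\left(67 \right)} = \left(- \frac{1212}{548} + \frac{1193}{717}\right) - \left(28 - 67\right) = \left(\left(-1212\right) \frac{1}{548} + 1193 \cdot \frac{1}{717}\right) - \left(28 - 67\right) = \left(- \frac{303}{137} + \frac{1193}{717}\right) - -39 = - \frac{53810}{98229} + 39 = \frac{3777121}{98229}$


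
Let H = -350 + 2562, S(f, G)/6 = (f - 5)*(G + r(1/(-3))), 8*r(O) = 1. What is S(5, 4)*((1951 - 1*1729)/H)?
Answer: 0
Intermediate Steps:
r(O) = ⅛ (r(O) = (⅛)*1 = ⅛)
S(f, G) = 6*(-5 + f)*(⅛ + G) (S(f, G) = 6*((f - 5)*(G + ⅛)) = 6*((-5 + f)*(⅛ + G)) = 6*(-5 + f)*(⅛ + G))
H = 2212
S(5, 4)*((1951 - 1*1729)/H) = (-15/4 - 30*4 + (¾)*5 + 6*4*5)*((1951 - 1*1729)/2212) = (-15/4 - 120 + 15/4 + 120)*((1951 - 1729)*(1/2212)) = 0*(222*(1/2212)) = 0*(111/1106) = 0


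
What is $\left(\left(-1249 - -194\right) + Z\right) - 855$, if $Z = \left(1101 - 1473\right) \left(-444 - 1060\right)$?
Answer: $557578$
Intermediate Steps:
$Z = 559488$ ($Z = \left(-372\right) \left(-1504\right) = 559488$)
$\left(\left(-1249 - -194\right) + Z\right) - 855 = \left(\left(-1249 - -194\right) + 559488\right) - 855 = \left(\left(-1249 + 194\right) + 559488\right) - 855 = \left(-1055 + 559488\right) - 855 = 558433 - 855 = 557578$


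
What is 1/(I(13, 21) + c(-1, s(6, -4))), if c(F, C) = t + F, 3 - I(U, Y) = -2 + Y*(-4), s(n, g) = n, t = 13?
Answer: 1/101 ≈ 0.0099010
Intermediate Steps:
I(U, Y) = 5 + 4*Y (I(U, Y) = 3 - (-2 + Y*(-4)) = 3 - (-2 - 4*Y) = 3 + (2 + 4*Y) = 5 + 4*Y)
c(F, C) = 13 + F
1/(I(13, 21) + c(-1, s(6, -4))) = 1/((5 + 4*21) + (13 - 1)) = 1/((5 + 84) + 12) = 1/(89 + 12) = 1/101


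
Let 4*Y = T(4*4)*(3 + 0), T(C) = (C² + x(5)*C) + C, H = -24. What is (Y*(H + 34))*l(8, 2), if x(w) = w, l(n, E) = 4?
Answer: 10560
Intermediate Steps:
T(C) = C² + 6*C (T(C) = (C² + 5*C) + C = C² + 6*C)
Y = 264 (Y = (((4*4)*(6 + 4*4))*(3 + 0))/4 = ((16*(6 + 16))*3)/4 = ((16*22)*3)/4 = (352*3)/4 = (¼)*1056 = 264)
(Y*(H + 34))*l(8, 2) = (264*(-24 + 34))*4 = (264*10)*4 = 2640*4 = 10560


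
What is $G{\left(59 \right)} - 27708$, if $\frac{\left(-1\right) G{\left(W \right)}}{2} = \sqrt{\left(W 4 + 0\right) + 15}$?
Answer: $-27708 - 2 \sqrt{251} \approx -27740.0$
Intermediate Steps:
$G{\left(W \right)} = - 2 \sqrt{15 + 4 W}$ ($G{\left(W \right)} = - 2 \sqrt{\left(W 4 + 0\right) + 15} = - 2 \sqrt{\left(4 W + 0\right) + 15} = - 2 \sqrt{4 W + 15} = - 2 \sqrt{15 + 4 W}$)
$G{\left(59 \right)} - 27708 = - 2 \sqrt{15 + 4 \cdot 59} - 27708 = - 2 \sqrt{15 + 236} - 27708 = - 2 \sqrt{251} - 27708 = -27708 - 2 \sqrt{251}$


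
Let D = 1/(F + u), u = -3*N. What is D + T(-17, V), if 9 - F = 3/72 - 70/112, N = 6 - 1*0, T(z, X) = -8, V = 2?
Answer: -820/101 ≈ -8.1188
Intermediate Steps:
N = 6 (N = 6 + 0 = 6)
u = -18 (u = -3*6 = -18)
F = 115/12 (F = 9 - (3/72 - 70/112) = 9 - (3*(1/72) - 70*1/112) = 9 - (1/24 - 5/8) = 9 - 1*(-7/12) = 9 + 7/12 = 115/12 ≈ 9.5833)
D = -12/101 (D = 1/(115/12 - 18) = 1/(-101/12) = -12/101 ≈ -0.11881)
D + T(-17, V) = -12/101 - 8 = -820/101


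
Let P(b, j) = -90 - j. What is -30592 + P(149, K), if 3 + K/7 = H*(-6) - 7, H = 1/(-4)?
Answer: -61245/2 ≈ -30623.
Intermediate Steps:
H = -¼ ≈ -0.25000
K = -119/2 (K = -21 + 7*(-¼*(-6) - 7) = -21 + 7*(3/2 - 7) = -21 + 7*(-11/2) = -21 - 77/2 = -119/2 ≈ -59.500)
-30592 + P(149, K) = -30592 + (-90 - 1*(-119/2)) = -30592 + (-90 + 119/2) = -30592 - 61/2 = -61245/2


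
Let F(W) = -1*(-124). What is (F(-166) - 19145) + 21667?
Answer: 2646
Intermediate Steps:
F(W) = 124
(F(-166) - 19145) + 21667 = (124 - 19145) + 21667 = -19021 + 21667 = 2646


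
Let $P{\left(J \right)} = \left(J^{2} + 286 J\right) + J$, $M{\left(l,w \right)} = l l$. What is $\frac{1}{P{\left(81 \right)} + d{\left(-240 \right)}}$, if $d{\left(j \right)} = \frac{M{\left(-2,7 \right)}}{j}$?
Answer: $\frac{60}{1788479} \approx 3.3548 \cdot 10^{-5}$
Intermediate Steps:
$M{\left(l,w \right)} = l^{2}$
$P{\left(J \right)} = J^{2} + 287 J$
$d{\left(j \right)} = \frac{4}{j}$ ($d{\left(j \right)} = \frac{\left(-2\right)^{2}}{j} = \frac{4}{j}$)
$\frac{1}{P{\left(81 \right)} + d{\left(-240 \right)}} = \frac{1}{81 \left(287 + 81\right) + \frac{4}{-240}} = \frac{1}{81 \cdot 368 + 4 \left(- \frac{1}{240}\right)} = \frac{1}{29808 - \frac{1}{60}} = \frac{1}{\frac{1788479}{60}} = \frac{60}{1788479}$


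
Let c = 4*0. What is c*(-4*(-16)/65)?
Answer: 0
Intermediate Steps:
c = 0
c*(-4*(-16)/65) = 0*(-4*(-16)/65) = 0*(64*(1/65)) = 0*(64/65) = 0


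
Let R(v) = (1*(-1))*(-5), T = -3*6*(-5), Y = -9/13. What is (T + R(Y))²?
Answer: 9025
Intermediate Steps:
Y = -9/13 (Y = -9*1/13 = -9/13 ≈ -0.69231)
T = 90 (T = -18*(-5) = 90)
R(v) = 5 (R(v) = -1*(-5) = 5)
(T + R(Y))² = (90 + 5)² = 95² = 9025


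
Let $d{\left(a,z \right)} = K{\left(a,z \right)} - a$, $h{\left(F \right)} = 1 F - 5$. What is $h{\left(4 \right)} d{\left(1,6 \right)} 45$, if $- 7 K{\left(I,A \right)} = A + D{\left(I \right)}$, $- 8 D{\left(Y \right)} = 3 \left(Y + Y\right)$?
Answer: $\frac{315}{4} \approx 78.75$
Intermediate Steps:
$h{\left(F \right)} = -5 + F$ ($h{\left(F \right)} = F - 5 = -5 + F$)
$D{\left(Y \right)} = - \frac{3 Y}{4}$ ($D{\left(Y \right)} = - \frac{3 \left(Y + Y\right)}{8} = - \frac{3 \cdot 2 Y}{8} = - \frac{6 Y}{8} = - \frac{3 Y}{4}$)
$K{\left(I,A \right)} = - \frac{A}{7} + \frac{3 I}{28}$ ($K{\left(I,A \right)} = - \frac{A - \frac{3 I}{4}}{7} = - \frac{A}{7} + \frac{3 I}{28}$)
$d{\left(a,z \right)} = - \frac{25 a}{28} - \frac{z}{7}$ ($d{\left(a,z \right)} = \left(- \frac{z}{7} + \frac{3 a}{28}\right) - a = - \frac{25 a}{28} - \frac{z}{7}$)
$h{\left(4 \right)} d{\left(1,6 \right)} 45 = \left(-5 + 4\right) \left(\left(- \frac{25}{28}\right) 1 - \frac{6}{7}\right) 45 = - (- \frac{25}{28} - \frac{6}{7}) 45 = \left(-1\right) \left(- \frac{7}{4}\right) 45 = \frac{7}{4} \cdot 45 = \frac{315}{4}$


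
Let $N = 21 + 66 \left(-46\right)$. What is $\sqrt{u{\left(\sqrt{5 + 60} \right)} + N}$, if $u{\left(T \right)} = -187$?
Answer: $i \sqrt{3202} \approx 56.586 i$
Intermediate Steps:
$N = -3015$ ($N = 21 - 3036 = -3015$)
$\sqrt{u{\left(\sqrt{5 + 60} \right)} + N} = \sqrt{-187 - 3015} = \sqrt{-3202} = i \sqrt{3202}$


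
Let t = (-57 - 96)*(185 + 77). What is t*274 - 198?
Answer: -10983762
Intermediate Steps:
t = -40086 (t = -153*262 = -40086)
t*274 - 198 = -40086*274 - 198 = -10983564 - 198 = -10983762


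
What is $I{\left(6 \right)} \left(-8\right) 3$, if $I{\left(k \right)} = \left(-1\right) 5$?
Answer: $120$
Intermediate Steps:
$I{\left(k \right)} = -5$
$I{\left(6 \right)} \left(-8\right) 3 = \left(-5\right) \left(-8\right) 3 = 40 \cdot 3 = 120$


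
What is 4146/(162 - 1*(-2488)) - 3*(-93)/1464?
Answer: 1134849/646600 ≈ 1.7551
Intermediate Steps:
4146/(162 - 1*(-2488)) - 3*(-93)/1464 = 4146/(162 + 2488) + 279*(1/1464) = 4146/2650 + 93/488 = 4146*(1/2650) + 93/488 = 2073/1325 + 93/488 = 1134849/646600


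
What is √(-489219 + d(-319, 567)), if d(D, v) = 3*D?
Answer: 24*I*√851 ≈ 700.13*I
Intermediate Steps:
√(-489219 + d(-319, 567)) = √(-489219 + 3*(-319)) = √(-489219 - 957) = √(-490176) = 24*I*√851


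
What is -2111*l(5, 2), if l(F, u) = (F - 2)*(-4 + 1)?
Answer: 18999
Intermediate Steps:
l(F, u) = 6 - 3*F (l(F, u) = (-2 + F)*(-3) = 6 - 3*F)
-2111*l(5, 2) = -2111*(6 - 3*5) = -2111*(6 - 15) = -2111*(-9) = 18999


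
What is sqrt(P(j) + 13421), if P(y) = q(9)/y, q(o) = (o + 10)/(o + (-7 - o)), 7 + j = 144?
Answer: 24*sqrt(21428855)/959 ≈ 115.85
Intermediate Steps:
j = 137 (j = -7 + 144 = 137)
q(o) = -10/7 - o/7 (q(o) = (10 + o)/(-7) = (10 + o)*(-1/7) = -10/7 - o/7)
P(y) = -19/(7*y) (P(y) = (-10/7 - 1/7*9)/y = (-10/7 - 9/7)/y = -19/(7*y))
sqrt(P(j) + 13421) = sqrt(-19/7/137 + 13421) = sqrt(-19/7*1/137 + 13421) = sqrt(-19/959 + 13421) = sqrt(12870720/959) = 24*sqrt(21428855)/959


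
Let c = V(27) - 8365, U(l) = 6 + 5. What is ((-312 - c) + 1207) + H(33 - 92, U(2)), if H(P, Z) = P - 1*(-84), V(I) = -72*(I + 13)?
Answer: 12165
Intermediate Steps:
U(l) = 11
V(I) = -936 - 72*I (V(I) = -72*(13 + I) = -936 - 72*I)
c = -11245 (c = (-936 - 72*27) - 8365 = (-936 - 1944) - 8365 = -2880 - 8365 = -11245)
H(P, Z) = 84 + P (H(P, Z) = P + 84 = 84 + P)
((-312 - c) + 1207) + H(33 - 92, U(2)) = ((-312 - 1*(-11245)) + 1207) + (84 + (33 - 92)) = ((-312 + 11245) + 1207) + (84 - 59) = (10933 + 1207) + 25 = 12140 + 25 = 12165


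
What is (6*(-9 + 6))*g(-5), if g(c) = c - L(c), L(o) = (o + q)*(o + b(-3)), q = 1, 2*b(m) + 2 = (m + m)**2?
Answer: -774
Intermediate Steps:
b(m) = -1 + 2*m**2 (b(m) = -1 + (m + m)**2/2 = -1 + (2*m)**2/2 = -1 + (4*m**2)/2 = -1 + 2*m**2)
L(o) = (1 + o)*(17 + o) (L(o) = (o + 1)*(o + (-1 + 2*(-3)**2)) = (1 + o)*(o + (-1 + 2*9)) = (1 + o)*(o + (-1 + 18)) = (1 + o)*(o + 17) = (1 + o)*(17 + o))
g(c) = -17 - c**2 - 17*c (g(c) = c - (17 + c**2 + 18*c) = c + (-17 - c**2 - 18*c) = -17 - c**2 - 17*c)
(6*(-9 + 6))*g(-5) = (6*(-9 + 6))*(-17 - 1*(-5)**2 - 17*(-5)) = (6*(-3))*(-17 - 1*25 + 85) = -18*(-17 - 25 + 85) = -18*43 = -774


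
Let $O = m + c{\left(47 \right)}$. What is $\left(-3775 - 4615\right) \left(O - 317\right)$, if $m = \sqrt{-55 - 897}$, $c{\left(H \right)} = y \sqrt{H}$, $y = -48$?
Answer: $2659630 + 402720 \sqrt{47} - 16780 i \sqrt{238} \approx 5.4205 \cdot 10^{6} - 2.5887 \cdot 10^{5} i$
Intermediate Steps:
$c{\left(H \right)} = - 48 \sqrt{H}$
$m = 2 i \sqrt{238}$ ($m = \sqrt{-952} = 2 i \sqrt{238} \approx 30.854 i$)
$O = - 48 \sqrt{47} + 2 i \sqrt{238}$ ($O = 2 i \sqrt{238} - 48 \sqrt{47} = - 48 \sqrt{47} + 2 i \sqrt{238} \approx -329.07 + 30.854 i$)
$\left(-3775 - 4615\right) \left(O - 317\right) = \left(-3775 - 4615\right) \left(\left(- 48 \sqrt{47} + 2 i \sqrt{238}\right) - 317\right) = - 8390 \left(-317 - 48 \sqrt{47} + 2 i \sqrt{238}\right) = 2659630 + 402720 \sqrt{47} - 16780 i \sqrt{238}$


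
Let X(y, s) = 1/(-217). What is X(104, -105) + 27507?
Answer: 5969018/217 ≈ 27507.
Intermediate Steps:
X(y, s) = -1/217
X(104, -105) + 27507 = -1/217 + 27507 = 5969018/217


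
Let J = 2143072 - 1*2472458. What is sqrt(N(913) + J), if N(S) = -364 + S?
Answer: I*sqrt(328837) ≈ 573.44*I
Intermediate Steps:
J = -329386 (J = 2143072 - 2472458 = -329386)
sqrt(N(913) + J) = sqrt((-364 + 913) - 329386) = sqrt(549 - 329386) = sqrt(-328837) = I*sqrt(328837)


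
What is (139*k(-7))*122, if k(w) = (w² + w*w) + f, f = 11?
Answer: 1848422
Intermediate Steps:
k(w) = 11 + 2*w² (k(w) = (w² + w*w) + 11 = (w² + w²) + 11 = 2*w² + 11 = 11 + 2*w²)
(139*k(-7))*122 = (139*(11 + 2*(-7)²))*122 = (139*(11 + 2*49))*122 = (139*(11 + 98))*122 = (139*109)*122 = 15151*122 = 1848422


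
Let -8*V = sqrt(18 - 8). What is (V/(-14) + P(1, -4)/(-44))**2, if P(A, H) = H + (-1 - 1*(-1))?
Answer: 6877/758912 + sqrt(10)/616 ≈ 0.014195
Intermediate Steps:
P(A, H) = H (P(A, H) = H + (-1 + 1) = H + 0 = H)
V = -sqrt(10)/8 (V = -sqrt(18 - 8)/8 = -sqrt(10)/8 ≈ -0.39528)
(V/(-14) + P(1, -4)/(-44))**2 = (-sqrt(10)/8/(-14) - 4/(-44))**2 = (-sqrt(10)/8*(-1/14) - 4*(-1/44))**2 = (sqrt(10)/112 + 1/11)**2 = (1/11 + sqrt(10)/112)**2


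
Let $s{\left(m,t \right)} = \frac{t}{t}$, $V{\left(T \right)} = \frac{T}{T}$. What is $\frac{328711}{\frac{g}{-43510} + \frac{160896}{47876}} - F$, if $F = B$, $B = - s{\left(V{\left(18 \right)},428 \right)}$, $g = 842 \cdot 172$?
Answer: $\frac{85591617691937}{8373892} \approx 1.0221 \cdot 10^{7}$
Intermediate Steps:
$V{\left(T \right)} = 1$
$g = 144824$
$s{\left(m,t \right)} = 1$
$B = -1$ ($B = \left(-1\right) 1 = -1$)
$F = -1$
$\frac{328711}{\frac{g}{-43510} + \frac{160896}{47876}} - F = \frac{328711}{\frac{144824}{-43510} + \frac{160896}{47876}} - -1 = \frac{328711}{144824 \left(- \frac{1}{43510}\right) + 160896 \cdot \frac{1}{47876}} + 1 = \frac{328711}{- \frac{72412}{21755} + \frac{40224}{11969}} + 1 = \frac{328711}{\frac{8373892}{260385595}} + 1 = 328711 \cdot \frac{260385595}{8373892} + 1 = \frac{85591609318045}{8373892} + 1 = \frac{85591617691937}{8373892}$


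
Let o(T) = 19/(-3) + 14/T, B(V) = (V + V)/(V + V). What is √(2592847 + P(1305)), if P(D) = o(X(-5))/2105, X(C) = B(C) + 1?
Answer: √103400728916205/6315 ≈ 1610.2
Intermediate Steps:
B(V) = 1 (B(V) = (2*V)/((2*V)) = (2*V)*(1/(2*V)) = 1)
X(C) = 2 (X(C) = 1 + 1 = 2)
o(T) = -19/3 + 14/T (o(T) = 19*(-⅓) + 14/T = -19/3 + 14/T)
P(D) = 2/6315 (P(D) = (-19/3 + 14/2)/2105 = (-19/3 + 14*(½))*(1/2105) = (-19/3 + 7)*(1/2105) = (⅔)*(1/2105) = 2/6315)
√(2592847 + P(1305)) = √(2592847 + 2/6315) = √(16373828807/6315) = √103400728916205/6315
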